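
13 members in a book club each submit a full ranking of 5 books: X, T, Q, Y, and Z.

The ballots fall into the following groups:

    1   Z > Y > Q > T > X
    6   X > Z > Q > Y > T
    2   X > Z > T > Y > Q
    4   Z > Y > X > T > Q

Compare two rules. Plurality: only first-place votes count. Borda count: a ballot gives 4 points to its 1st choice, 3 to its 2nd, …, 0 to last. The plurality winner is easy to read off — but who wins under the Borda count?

Z

Plurality first-place counts: X 8, T 0, Q 0, Y 0, Z 5 → X.
Borda totals: X 40, T 9, Q 14, Y 23, Z 44 → Z.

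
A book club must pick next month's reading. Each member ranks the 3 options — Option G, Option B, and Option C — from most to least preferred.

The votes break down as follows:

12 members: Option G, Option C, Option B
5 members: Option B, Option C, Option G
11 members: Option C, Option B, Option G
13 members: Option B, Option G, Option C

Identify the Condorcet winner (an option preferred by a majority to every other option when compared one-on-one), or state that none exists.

No Condorcet winner

Head-to-head results (41 voters total):
Option G vs Option B: Option B wins 29–12.
Option G vs Option C: Option G wins 25–16.
Option B vs Option C: Option C wins 23–18.
No candidate beats all others: Option G beats Option C beats Option B beats Option G, a majority cycle.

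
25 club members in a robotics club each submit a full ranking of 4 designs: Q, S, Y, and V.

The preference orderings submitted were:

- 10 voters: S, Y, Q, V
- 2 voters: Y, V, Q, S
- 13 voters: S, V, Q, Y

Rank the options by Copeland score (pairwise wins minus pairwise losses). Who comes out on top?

Pairwise results:
  Q vs S: S wins 23–2.
  Q vs Y: Q wins 13–12.
  Q vs V: V wins 15–10.
  S vs Y: S wins 23–2.
  S vs V: S wins 23–2.
  Y vs V: V wins 13–12.
Copeland scores (wins − losses):
  Q: 1 − 2 = -1
  S: 3 − 0 = 3
  Y: 0 − 3 = -3
  V: 2 − 1 = 1
S has the best Copeland score.

S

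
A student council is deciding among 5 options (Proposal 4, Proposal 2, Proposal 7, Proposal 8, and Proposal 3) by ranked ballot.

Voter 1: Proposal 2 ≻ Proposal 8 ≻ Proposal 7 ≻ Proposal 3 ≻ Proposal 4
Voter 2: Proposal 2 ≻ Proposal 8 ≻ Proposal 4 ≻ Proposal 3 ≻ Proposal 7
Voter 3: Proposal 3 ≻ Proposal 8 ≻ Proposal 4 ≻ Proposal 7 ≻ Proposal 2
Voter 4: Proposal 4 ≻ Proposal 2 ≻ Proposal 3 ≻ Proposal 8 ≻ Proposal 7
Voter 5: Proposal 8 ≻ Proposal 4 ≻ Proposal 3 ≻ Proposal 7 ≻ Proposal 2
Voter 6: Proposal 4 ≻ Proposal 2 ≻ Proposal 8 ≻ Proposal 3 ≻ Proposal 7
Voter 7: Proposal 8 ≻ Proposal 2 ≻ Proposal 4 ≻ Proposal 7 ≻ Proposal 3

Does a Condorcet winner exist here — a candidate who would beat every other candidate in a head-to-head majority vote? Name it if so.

None — there is no Condorcet winner

Head-to-head results (7 voters total):
Proposal 4 vs Proposal 2: Proposal 4 wins 4–3.
Proposal 4 vs Proposal 7: Proposal 4 wins 6–1.
Proposal 4 vs Proposal 8: Proposal 8 wins 5–2.
Proposal 4 vs Proposal 3: Proposal 4 wins 5–2.
Proposal 2 vs Proposal 7: Proposal 2 wins 5–2.
Proposal 2 vs Proposal 8: Proposal 2 wins 4–3.
Proposal 2 vs Proposal 3: Proposal 2 wins 5–2.
Proposal 7 vs Proposal 8: Proposal 8 wins 7–0.
Proposal 7 vs Proposal 3: Proposal 3 wins 5–2.
Proposal 8 vs Proposal 3: Proposal 8 wins 5–2.
No candidate beats all others: Proposal 4 beats Proposal 2 beats Proposal 8 beats Proposal 4, a majority cycle.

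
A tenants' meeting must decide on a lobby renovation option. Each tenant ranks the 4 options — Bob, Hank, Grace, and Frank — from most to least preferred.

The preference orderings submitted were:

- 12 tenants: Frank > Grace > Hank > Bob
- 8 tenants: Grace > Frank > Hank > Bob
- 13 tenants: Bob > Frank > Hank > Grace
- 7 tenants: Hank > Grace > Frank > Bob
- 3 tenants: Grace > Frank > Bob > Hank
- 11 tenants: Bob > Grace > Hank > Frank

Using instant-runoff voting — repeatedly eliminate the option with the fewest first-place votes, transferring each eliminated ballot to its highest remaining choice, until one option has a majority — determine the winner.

Grace

Round 1: Bob 24, Frank 12, Grace 11, Hank 7. Hank has the fewest and is eliminated.
Round 2: Bob 24, Grace 18, Frank 12. Frank has the fewest and is eliminated.
Round 3: Grace 30, Bob 24. Grace has a majority.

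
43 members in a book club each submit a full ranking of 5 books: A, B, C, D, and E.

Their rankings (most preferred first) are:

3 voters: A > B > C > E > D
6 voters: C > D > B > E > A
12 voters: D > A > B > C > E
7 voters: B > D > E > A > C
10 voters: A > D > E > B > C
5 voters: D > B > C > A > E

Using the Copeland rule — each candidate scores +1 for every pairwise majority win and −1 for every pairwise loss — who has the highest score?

D

Pairwise results:
  A vs B: A wins 25–18.
  A vs C: A wins 32–11.
  A vs D: D wins 30–13.
  A vs E: A wins 30–13.
  B vs C: B wins 37–6.
  B vs D: D wins 33–10.
  B vs E: B wins 33–10.
  C vs D: D wins 34–9.
  C vs E: C wins 26–17.
  D vs E: D wins 40–3.
Copeland scores (wins − losses):
  A: 3 − 1 = 2
  B: 2 − 2 = 0
  C: 1 − 3 = -2
  D: 4 − 0 = 4
  E: 0 − 4 = -4
D has the best Copeland score.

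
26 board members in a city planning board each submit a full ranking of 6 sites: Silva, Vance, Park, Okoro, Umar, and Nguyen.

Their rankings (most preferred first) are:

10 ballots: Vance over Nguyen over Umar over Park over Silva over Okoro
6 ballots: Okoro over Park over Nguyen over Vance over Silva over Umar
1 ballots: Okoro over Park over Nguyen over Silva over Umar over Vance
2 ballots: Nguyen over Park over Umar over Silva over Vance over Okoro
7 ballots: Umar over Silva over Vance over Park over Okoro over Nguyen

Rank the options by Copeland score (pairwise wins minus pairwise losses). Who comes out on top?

Pairwise results:
  Silva vs Vance: Vance wins 16–10.
  Silva vs Park: Park wins 19–7.
  Silva vs Okoro: Silva wins 19–7.
  Silva vs Umar: Umar wins 19–7.
  Silva vs Nguyen: Nguyen wins 19–7.
  Vance vs Park: Vance wins 17–9.
  Vance vs Okoro: Vance wins 19–7.
  Vance vs Umar: Vance wins 16–10.
  Vance vs Nguyen: Vance wins 17–9.
  Park vs Okoro: Park wins 19–7.
  Park vs Umar: Umar wins 17–9.
  Park vs Nguyen: Park wins 14–12.
  Okoro vs Umar: Umar wins 19–7.
  Okoro vs Nguyen: Okoro wins 14–12.
  Umar vs Nguyen: Nguyen wins 19–7.
Copeland scores (wins − losses):
  Silva: 1 − 4 = -3
  Vance: 5 − 0 = 5
  Park: 3 − 2 = 1
  Okoro: 1 − 4 = -3
  Umar: 3 − 2 = 1
  Nguyen: 2 − 3 = -1
Vance has the best Copeland score.

Vance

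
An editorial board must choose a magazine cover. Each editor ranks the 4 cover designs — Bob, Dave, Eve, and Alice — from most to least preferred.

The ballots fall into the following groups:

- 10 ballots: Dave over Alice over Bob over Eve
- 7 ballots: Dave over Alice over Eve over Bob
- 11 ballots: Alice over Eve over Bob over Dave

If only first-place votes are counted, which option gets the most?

First-place vote totals:
  Bob: 0
  Dave: 17
  Eve: 0
  Alice: 11
Dave has the most first-place votes.

Dave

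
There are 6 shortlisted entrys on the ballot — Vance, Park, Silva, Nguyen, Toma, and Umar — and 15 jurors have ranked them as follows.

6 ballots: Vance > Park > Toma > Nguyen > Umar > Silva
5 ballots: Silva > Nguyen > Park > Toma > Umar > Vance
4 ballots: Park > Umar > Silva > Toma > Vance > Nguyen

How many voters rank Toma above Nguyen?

Ballots ranking Toma above Nguyen: 6+4 = 10.
Ballots ranking Nguyen above Toma: 5.
So 10 of 15 voters prefer Toma to Nguyen.

10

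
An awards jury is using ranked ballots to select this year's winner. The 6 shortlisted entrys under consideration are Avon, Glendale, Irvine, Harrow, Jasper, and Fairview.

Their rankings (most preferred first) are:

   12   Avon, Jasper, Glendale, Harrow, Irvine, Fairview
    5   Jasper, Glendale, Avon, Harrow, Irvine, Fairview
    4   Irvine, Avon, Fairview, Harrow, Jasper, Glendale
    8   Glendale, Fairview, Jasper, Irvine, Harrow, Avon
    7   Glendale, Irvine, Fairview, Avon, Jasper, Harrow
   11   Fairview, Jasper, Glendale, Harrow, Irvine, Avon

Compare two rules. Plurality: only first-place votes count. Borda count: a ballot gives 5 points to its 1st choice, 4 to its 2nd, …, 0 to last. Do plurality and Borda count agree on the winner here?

Plurality first-place counts: Avon 12, Glendale 15, Irvine 4, Harrow 0, Jasper 5, Fairview 11 → Glendale.
Borda totals: Avon 105, Glendale 164, Irvine 92, Harrow 72, Jasper 152, Fairview 120 → Glendale.
The two rules agree on Glendale.

Yes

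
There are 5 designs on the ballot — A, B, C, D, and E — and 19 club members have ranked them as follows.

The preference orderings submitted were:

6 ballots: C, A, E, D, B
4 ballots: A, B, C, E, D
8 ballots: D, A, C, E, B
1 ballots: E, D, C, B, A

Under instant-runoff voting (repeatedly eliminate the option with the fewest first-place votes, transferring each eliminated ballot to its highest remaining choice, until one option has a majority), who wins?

Round 1: D 8, C 6, A 4, E 1, B 0. B has the fewest and is eliminated.
Round 2: D 8, C 6, A 4, E 1. E has the fewest and is eliminated.
Round 3: D 9, C 6, A 4. A has the fewest and is eliminated.
Round 4: C 10, D 9. C has a majority.

C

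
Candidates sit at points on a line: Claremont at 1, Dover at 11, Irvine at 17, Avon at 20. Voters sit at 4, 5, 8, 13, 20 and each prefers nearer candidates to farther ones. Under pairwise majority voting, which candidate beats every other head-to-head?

Dover

With single-peaked preferences on a line, the Condorcet winner is the candidate closest to the median voter.
The median voter (position 8) is closest to Dover at 11.
Check: Dover vs Avon — voters closer to Dover: 4 of 5.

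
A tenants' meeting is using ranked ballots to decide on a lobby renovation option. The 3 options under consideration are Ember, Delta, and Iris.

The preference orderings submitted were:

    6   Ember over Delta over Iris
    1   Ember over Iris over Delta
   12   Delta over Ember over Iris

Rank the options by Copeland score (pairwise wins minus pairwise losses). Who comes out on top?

Pairwise results:
  Ember vs Delta: Delta wins 12–7.
  Ember vs Iris: Ember wins 19–0.
  Delta vs Iris: Delta wins 18–1.
Copeland scores (wins − losses):
  Ember: 1 − 1 = 0
  Delta: 2 − 0 = 2
  Iris: 0 − 2 = -2
Delta has the best Copeland score.

Delta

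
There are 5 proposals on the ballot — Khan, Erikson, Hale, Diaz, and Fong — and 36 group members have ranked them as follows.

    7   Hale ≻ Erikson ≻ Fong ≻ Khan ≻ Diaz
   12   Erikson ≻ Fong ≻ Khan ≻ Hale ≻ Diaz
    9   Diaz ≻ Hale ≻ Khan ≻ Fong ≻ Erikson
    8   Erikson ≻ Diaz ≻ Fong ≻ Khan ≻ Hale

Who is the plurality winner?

Erikson

First-place vote totals:
  Khan: 0
  Erikson: 20
  Hale: 7
  Diaz: 9
  Fong: 0
Erikson has the most first-place votes.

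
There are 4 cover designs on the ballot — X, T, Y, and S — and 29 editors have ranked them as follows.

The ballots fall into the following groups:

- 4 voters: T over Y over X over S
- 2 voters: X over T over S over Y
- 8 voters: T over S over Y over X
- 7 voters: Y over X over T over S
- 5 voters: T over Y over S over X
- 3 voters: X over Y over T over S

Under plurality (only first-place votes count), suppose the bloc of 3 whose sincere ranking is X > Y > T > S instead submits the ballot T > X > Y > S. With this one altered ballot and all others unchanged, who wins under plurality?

First-place totals with the altered ballot: X 2, T 20, Y 7, S 0.
The winner is unchanged: still T.

T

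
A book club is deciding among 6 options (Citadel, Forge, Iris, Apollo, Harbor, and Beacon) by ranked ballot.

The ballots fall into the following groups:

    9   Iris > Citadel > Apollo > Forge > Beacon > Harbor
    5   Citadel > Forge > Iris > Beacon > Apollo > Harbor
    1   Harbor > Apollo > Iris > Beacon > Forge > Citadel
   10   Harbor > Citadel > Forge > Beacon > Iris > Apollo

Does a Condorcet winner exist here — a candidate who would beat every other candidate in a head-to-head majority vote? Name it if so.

Citadel

Head-to-head results (25 voters total):
Citadel vs Forge: Citadel wins 24–1.
Citadel vs Iris: Citadel wins 15–10.
Citadel vs Apollo: Citadel wins 24–1.
Citadel vs Harbor: Citadel wins 14–11.
Citadel vs Beacon: Citadel wins 24–1.
Forge vs Iris: Forge wins 15–10.
Forge vs Apollo: Forge wins 15–10.
Forge vs Harbor: Forge wins 14–11.
Forge vs Beacon: Forge wins 24–1.
Iris vs Apollo: Iris wins 24–1.
Iris vs Harbor: Iris wins 14–11.
Iris vs Beacon: Iris wins 15–10.
Apollo vs Harbor: Apollo wins 14–11.
Apollo vs Beacon: Beacon wins 15–10.
Harbor vs Beacon: Beacon wins 14–11.
Citadel beats each rival — Forge (24–1), Iris (15–10), Apollo (24–1), Harbor (14–11), Beacon (24–1) — so Citadel is the Condorcet winner.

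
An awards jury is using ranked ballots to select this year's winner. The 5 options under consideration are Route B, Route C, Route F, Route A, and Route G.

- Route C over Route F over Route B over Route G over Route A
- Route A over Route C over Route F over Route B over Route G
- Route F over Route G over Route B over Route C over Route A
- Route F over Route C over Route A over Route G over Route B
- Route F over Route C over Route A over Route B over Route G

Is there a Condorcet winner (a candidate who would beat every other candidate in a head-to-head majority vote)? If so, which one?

Head-to-head results (5 voters total):
Route B vs Route C: Route C wins 4–1.
Route B vs Route F: Route F wins 5–0.
Route B vs Route A: Route A wins 3–2.
Route B vs Route G: Route B wins 3–2.
Route C vs Route F: Route F wins 3–2.
Route C vs Route A: Route C wins 4–1.
Route C vs Route G: Route C wins 4–1.
Route F vs Route A: Route F wins 4–1.
Route F vs Route G: Route F wins 5–0.
Route A vs Route G: Route A wins 3–2.
Route F beats each rival — Route B (5–0), Route C (3–2), Route A (4–1), Route G (5–0) — so Route F is the Condorcet winner.

Route F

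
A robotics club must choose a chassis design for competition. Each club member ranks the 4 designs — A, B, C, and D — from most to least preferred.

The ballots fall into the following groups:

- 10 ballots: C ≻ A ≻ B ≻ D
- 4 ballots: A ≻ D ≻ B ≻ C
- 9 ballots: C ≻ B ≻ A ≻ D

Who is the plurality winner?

First-place vote totals:
  A: 4
  B: 0
  C: 19
  D: 0
C has the most first-place votes.

C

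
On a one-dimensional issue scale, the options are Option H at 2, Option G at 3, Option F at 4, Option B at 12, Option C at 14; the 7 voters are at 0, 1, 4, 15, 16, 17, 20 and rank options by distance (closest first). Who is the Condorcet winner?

With single-peaked preferences on a line, the Condorcet winner is the candidate closest to the median voter.
The median voter (position 15) is closest to Option C at 14.
Check: Option C vs Option B — voters closer to Option C: 4 of 7.

Option C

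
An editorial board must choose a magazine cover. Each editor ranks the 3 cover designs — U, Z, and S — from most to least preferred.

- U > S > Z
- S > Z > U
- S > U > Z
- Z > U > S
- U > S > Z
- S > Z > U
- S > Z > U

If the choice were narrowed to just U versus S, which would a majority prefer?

Ballots ranking U above S: 3.
Ballots ranking S above U: 4.
S wins the head-to-head, 4–3.

S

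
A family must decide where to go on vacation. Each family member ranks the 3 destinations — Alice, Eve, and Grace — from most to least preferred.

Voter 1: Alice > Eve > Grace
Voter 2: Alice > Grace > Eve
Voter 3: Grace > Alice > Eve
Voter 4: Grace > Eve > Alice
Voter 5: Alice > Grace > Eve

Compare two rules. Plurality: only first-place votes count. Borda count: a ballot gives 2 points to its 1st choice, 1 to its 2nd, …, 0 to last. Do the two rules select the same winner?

Plurality first-place counts: Alice 3, Eve 0, Grace 2 → Alice.
Borda totals: Alice 7, Eve 2, Grace 6 → Alice.
The two rules agree on Alice.

Yes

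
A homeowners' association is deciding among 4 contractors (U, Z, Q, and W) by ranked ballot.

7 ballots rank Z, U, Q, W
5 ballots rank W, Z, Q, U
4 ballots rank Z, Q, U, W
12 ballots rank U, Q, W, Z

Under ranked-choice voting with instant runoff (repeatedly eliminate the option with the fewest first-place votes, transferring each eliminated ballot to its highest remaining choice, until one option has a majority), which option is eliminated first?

Q

Round 1: U 12, Z 11, W 5, Q 0. Q has the fewest and is eliminated.
Round 2: U 12, Z 11, W 5. W has the fewest and is eliminated.
Round 3: Z 16, U 12. Z has a majority.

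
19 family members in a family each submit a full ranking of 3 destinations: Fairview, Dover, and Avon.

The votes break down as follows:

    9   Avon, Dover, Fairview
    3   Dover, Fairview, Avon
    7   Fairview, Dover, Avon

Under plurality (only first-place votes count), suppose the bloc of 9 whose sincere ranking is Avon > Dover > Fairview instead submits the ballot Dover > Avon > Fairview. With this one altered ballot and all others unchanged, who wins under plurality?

Dover

First-place totals with the altered ballot: Fairview 7, Dover 12, Avon 0.
The switch changes the winner from Avon to Dover.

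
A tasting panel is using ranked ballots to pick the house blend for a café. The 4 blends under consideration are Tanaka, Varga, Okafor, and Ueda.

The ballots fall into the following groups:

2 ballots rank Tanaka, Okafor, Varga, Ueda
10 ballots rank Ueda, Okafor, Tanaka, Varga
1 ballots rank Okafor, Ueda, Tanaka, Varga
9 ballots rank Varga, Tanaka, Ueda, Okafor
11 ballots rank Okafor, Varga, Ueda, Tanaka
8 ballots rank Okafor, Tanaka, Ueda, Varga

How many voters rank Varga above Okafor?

Ballots ranking Varga above Okafor: 9.
Ballots ranking Okafor above Varga: 2+10+1+11+8 = 32.
So 9 of 41 voters prefer Varga to Okafor.

9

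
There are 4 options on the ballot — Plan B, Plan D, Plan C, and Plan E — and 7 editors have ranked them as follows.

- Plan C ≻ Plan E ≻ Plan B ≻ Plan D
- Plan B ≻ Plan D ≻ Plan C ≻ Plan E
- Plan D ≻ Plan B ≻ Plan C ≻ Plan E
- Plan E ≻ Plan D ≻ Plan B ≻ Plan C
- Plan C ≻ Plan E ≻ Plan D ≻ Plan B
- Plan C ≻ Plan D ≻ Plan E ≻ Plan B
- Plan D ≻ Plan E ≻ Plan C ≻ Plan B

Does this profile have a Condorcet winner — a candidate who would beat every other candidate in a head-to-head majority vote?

Head-to-head results (7 voters total):
Plan B vs Plan D: Plan D wins 5–2.
Plan B vs Plan C: Plan C wins 4–3.
Plan B vs Plan E: Plan E wins 5–2.
Plan D vs Plan C: Plan D wins 4–3.
Plan D vs Plan E: Plan D wins 4–3.
Plan C vs Plan E: Plan C wins 5–2.
Plan D beats each rival — Plan B (5–2), Plan C (4–3), Plan E (4–3) — so Plan D is the Condorcet winner.

Yes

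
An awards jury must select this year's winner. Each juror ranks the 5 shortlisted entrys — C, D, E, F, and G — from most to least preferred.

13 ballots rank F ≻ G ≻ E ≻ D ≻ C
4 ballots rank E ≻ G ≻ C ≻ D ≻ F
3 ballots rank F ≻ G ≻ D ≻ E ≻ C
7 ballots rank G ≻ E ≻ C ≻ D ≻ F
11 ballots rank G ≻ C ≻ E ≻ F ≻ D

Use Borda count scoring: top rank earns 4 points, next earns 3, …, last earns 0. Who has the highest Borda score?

G

Borda scores:
  C: 13·0 + 4·2 + 3·0 + 7·2 + 11·3 = 55
  D: 13·1 + 4·1 + 3·2 + 7·1 + 11·0 = 30
  E: 13·2 + 4·4 + 3·1 + 7·3 + 11·2 = 88
  F: 13·4 + 4·0 + 3·4 + 7·0 + 11·1 = 75
  G: 13·3 + 4·3 + 3·3 + 7·4 + 11·4 = 132
G has the highest total.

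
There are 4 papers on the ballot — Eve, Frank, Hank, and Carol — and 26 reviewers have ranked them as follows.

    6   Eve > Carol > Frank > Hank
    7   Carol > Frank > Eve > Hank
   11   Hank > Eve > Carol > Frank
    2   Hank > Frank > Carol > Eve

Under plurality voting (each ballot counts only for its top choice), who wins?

Hank

First-place vote totals:
  Eve: 6
  Frank: 0
  Hank: 13
  Carol: 7
Hank has the most first-place votes.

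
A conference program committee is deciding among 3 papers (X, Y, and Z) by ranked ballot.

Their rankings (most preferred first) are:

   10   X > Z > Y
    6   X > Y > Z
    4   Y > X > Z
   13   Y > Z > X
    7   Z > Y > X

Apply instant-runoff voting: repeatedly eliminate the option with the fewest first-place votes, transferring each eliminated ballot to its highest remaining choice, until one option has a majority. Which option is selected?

Y

Round 1: Y 17, X 16, Z 7. Z has the fewest and is eliminated.
Round 2: Y 24, X 16. Y has a majority.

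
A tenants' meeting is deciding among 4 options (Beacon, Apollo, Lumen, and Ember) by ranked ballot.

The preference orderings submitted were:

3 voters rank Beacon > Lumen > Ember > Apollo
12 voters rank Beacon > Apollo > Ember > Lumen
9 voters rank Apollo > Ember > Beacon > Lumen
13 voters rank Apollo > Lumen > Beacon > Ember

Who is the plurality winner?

First-place vote totals:
  Beacon: 15
  Apollo: 22
  Lumen: 0
  Ember: 0
Apollo has the most first-place votes.

Apollo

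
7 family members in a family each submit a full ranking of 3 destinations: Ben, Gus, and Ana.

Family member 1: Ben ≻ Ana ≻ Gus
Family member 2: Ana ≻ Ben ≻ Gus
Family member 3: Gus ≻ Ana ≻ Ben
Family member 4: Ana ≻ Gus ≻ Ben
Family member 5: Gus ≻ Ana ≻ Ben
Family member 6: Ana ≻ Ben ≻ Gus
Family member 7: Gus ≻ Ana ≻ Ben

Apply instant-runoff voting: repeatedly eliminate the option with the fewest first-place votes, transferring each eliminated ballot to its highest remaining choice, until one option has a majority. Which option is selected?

Ana

Round 1: Gus 3, Ana 3, Ben 1. Ben has the fewest and is eliminated.
Round 2: Ana 4, Gus 3. Ana has a majority.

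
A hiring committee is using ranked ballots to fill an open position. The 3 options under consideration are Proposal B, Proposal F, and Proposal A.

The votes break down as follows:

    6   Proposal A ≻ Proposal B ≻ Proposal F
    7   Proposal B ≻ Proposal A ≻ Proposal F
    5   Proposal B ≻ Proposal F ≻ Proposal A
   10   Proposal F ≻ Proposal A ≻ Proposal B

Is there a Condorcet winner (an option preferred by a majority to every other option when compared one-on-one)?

Head-to-head results (28 voters total):
Proposal B vs Proposal F: Proposal B wins 18–10.
Proposal B vs Proposal A: Proposal A wins 16–12.
Proposal F vs Proposal A: Proposal F wins 15–13.
No candidate beats all others: Proposal B beats Proposal F beats Proposal A beats Proposal B, a majority cycle.

No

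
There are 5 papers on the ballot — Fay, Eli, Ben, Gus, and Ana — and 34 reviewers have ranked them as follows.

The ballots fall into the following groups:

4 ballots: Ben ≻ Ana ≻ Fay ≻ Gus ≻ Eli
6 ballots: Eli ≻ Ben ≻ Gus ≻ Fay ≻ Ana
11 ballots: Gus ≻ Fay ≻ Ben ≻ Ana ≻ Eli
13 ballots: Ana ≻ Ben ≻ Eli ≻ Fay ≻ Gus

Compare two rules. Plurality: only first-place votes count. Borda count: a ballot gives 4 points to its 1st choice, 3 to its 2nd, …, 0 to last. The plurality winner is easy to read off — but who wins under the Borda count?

Ben

Plurality first-place counts: Fay 0, Eli 6, Ben 4, Gus 11, Ana 13 → Ana.
Borda totals: Fay 60, Eli 50, Ben 95, Gus 60, Ana 75 → Ben.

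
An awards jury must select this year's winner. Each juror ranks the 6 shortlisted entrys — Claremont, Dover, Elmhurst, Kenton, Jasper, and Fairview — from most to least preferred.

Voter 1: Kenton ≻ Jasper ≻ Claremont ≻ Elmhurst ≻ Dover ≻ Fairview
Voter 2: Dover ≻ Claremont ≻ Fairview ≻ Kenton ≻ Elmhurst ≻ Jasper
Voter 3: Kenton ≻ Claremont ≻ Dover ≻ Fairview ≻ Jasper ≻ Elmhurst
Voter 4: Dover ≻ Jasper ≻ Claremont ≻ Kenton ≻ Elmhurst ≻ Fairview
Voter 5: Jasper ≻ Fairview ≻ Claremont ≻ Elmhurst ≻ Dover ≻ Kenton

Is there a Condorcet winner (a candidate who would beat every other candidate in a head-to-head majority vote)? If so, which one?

Head-to-head results (5 voters total):
Claremont vs Dover: Claremont wins 3–2.
Claremont vs Elmhurst: Claremont wins 5–0.
Claremont vs Kenton: Claremont wins 3–2.
Claremont vs Jasper: Jasper wins 3–2.
Claremont vs Fairview: Claremont wins 4–1.
Dover vs Elmhurst: Dover wins 3–2.
Dover vs Kenton: Dover wins 3–2.
Dover vs Jasper: Dover wins 3–2.
Dover vs Fairview: Dover wins 4–1.
Elmhurst vs Kenton: Kenton wins 4–1.
Elmhurst vs Jasper: Jasper wins 4–1.
Elmhurst vs Fairview: Fairview wins 3–2.
Kenton vs Jasper: Kenton wins 3–2.
Kenton vs Fairview: Kenton wins 3–2.
Jasper vs Fairview: Jasper wins 3–2.
No candidate beats all others: Claremont beats Dover beats Jasper beats Claremont, a majority cycle.

No Condorcet winner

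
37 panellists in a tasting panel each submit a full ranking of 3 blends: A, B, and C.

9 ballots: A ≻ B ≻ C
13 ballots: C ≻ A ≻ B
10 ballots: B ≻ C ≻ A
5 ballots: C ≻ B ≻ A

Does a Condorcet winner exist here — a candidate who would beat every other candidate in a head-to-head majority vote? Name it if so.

No Condorcet winner

Head-to-head results (37 voters total):
A vs B: A wins 22–15.
A vs C: C wins 28–9.
B vs C: B wins 19–18.
No candidate beats all others: A beats B beats C beats A, a majority cycle.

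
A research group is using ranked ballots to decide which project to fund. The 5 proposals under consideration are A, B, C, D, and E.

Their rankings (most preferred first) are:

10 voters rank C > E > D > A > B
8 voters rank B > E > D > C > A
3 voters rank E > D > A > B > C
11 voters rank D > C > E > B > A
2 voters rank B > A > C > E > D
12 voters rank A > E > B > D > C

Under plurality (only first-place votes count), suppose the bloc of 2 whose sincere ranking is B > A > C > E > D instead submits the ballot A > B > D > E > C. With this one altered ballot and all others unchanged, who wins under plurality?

A

First-place totals with the altered ballot: A 14, B 8, C 10, D 11, E 3.
The winner is unchanged: still A.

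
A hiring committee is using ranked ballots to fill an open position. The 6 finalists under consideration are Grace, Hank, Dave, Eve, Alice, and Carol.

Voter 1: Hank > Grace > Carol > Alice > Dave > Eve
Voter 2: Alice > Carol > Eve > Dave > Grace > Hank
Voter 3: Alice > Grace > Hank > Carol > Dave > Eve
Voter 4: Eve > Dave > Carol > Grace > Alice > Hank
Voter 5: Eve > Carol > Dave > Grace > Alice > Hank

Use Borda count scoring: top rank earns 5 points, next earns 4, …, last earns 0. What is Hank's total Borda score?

Borda scores:
  Grace: 4 + 1 + 4 + 2 + 2 = 13
  Hank: 5 + 0 + 3 + 0 + 0 = 8
  Dave: 1 + 2 + 1 + 4 + 3 = 11
  Eve: 0 + 3 + 0 + 5 + 5 = 13
  Alice: 2 + 5 + 5 + 1 + 1 = 14
  Carol: 3 + 4 + 2 + 3 + 4 = 16

8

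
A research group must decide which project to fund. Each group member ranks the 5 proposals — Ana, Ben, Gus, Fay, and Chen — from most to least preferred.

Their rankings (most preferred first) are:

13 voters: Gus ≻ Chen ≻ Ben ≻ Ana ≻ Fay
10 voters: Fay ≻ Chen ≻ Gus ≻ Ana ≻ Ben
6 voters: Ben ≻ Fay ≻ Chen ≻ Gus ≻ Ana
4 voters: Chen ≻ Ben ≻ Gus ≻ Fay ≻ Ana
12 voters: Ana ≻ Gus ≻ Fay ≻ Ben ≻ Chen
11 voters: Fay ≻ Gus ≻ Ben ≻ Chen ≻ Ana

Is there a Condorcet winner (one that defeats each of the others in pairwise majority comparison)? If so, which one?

Head-to-head results (56 voters total):
Ana vs Ben: Ben wins 34–22.
Ana vs Gus: Gus wins 44–12.
Ana vs Fay: Fay wins 31–25.
Ana vs Chen: Chen wins 44–12.
Ben vs Gus: Gus wins 46–10.
Ben vs Fay: Fay wins 33–23.
Ben vs Chen: Ben wins 29–27.
Gus vs Fay: Gus wins 29–27.
Gus vs Chen: Gus wins 36–20.
Fay vs Chen: Fay wins 39–17.
Gus beats each rival — Ana (44–12), Ben (46–10), Fay (29–27), Chen (36–20) — so Gus is the Condorcet winner.

Gus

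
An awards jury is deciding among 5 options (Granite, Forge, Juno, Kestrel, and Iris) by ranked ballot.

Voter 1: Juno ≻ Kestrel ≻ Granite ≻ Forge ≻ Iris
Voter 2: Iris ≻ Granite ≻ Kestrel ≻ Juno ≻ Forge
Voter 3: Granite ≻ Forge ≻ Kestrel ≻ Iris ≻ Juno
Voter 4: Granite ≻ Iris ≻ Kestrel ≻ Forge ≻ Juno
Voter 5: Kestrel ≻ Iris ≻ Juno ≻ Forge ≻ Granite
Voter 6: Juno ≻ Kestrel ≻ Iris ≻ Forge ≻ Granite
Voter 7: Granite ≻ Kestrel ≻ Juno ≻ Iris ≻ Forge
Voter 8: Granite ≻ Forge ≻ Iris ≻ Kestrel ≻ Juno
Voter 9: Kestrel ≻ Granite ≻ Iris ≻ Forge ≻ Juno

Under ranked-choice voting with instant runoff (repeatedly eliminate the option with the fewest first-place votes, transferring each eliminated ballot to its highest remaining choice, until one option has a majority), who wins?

Round 1: Granite 4, Juno 2, Kestrel 2, Iris 1, Forge 0. Forge has the fewest and is eliminated.
Round 2: Granite 4, Juno 2, Kestrel 2, Iris 1. Iris has the fewest and is eliminated.
Round 3: Granite 5, Juno 2, Kestrel 2. Granite has a majority.

Granite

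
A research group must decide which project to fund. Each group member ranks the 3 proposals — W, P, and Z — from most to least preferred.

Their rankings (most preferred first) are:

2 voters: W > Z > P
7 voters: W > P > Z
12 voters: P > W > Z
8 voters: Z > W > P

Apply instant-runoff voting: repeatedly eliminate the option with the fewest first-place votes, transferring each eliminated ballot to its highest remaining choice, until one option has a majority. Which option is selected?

Round 1: P 12, W 9, Z 8. Z has the fewest and is eliminated.
Round 2: W 17, P 12. W has a majority.

W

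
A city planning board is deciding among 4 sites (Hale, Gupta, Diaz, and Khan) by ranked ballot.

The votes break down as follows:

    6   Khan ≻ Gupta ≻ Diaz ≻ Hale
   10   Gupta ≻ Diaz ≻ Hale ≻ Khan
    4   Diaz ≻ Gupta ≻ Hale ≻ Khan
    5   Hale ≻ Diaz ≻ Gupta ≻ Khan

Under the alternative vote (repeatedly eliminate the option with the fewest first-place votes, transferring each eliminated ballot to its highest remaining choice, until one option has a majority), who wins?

Gupta

Round 1: Gupta 10, Khan 6, Hale 5, Diaz 4. Diaz has the fewest and is eliminated.
Round 2: Gupta 14, Khan 6, Hale 5. Gupta has a majority.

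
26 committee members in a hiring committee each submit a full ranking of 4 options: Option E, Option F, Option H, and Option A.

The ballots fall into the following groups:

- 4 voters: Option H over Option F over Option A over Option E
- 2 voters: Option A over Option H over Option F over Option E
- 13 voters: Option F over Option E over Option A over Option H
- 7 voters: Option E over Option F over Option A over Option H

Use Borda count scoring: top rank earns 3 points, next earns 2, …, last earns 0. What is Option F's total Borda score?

Borda scores:
  Option E: 4·0 + 2·0 + 13·2 + 7·3 = 47
  Option F: 4·2 + 2·1 + 13·3 + 7·2 = 63
  Option H: 4·3 + 2·2 + 13·0 + 7·0 = 16
  Option A: 4·1 + 2·3 + 13·1 + 7·1 = 30

63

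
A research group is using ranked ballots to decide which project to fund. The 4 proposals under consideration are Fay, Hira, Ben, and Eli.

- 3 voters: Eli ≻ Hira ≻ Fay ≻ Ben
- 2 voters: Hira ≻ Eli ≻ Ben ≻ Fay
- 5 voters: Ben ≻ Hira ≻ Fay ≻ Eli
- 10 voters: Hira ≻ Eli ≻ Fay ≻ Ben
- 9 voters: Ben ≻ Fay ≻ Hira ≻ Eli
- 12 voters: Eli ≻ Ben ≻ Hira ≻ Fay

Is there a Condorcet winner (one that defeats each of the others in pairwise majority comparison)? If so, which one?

Head-to-head results (41 voters total):
Fay vs Hira: Hira wins 32–9.
Fay vs Ben: Ben wins 28–13.
Fay vs Eli: Eli wins 27–14.
Hira vs Ben: Ben wins 26–15.
Hira vs Eli: Hira wins 26–15.
Ben vs Eli: Eli wins 27–14.
No candidate beats all others: Hira beats Eli beats Ben beats Hira, a majority cycle.

No Condorcet winner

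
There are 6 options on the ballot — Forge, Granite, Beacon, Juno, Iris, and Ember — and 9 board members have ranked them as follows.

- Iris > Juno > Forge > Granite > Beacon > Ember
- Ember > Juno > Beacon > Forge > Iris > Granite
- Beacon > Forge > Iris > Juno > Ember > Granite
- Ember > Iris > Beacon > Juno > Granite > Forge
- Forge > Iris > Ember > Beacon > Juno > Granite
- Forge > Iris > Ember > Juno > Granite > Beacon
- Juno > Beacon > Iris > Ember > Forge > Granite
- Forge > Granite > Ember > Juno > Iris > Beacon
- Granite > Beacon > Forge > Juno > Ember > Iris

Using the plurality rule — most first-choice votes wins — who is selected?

Forge

First-place vote totals:
  Forge: 3
  Granite: 1
  Beacon: 1
  Juno: 1
  Iris: 1
  Ember: 2
Forge has the most first-place votes.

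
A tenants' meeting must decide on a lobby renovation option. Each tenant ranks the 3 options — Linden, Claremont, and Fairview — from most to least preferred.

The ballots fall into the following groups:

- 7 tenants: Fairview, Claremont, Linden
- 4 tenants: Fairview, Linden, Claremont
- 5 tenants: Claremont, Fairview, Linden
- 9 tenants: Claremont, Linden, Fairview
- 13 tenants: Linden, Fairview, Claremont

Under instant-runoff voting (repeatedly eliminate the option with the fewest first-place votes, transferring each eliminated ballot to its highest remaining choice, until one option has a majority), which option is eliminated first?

Round 1: Claremont 14, Linden 13, Fairview 11. Fairview has the fewest and is eliminated.
Round 2: Claremont 21, Linden 17. Claremont has a majority.

Fairview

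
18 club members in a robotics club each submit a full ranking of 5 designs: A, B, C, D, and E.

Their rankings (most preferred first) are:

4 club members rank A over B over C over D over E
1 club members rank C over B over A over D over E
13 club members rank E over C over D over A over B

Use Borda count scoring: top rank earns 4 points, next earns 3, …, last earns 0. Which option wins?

E

Borda scores:
  A: 4·4 + 2 + 13·1 = 31
  B: 4·3 + 3 + 13·0 = 15
  C: 4·2 + 4 + 13·3 = 51
  D: 4·1 + 1 + 13·2 = 31
  E: 4·0 + 0 + 13·4 = 52
E has the highest total.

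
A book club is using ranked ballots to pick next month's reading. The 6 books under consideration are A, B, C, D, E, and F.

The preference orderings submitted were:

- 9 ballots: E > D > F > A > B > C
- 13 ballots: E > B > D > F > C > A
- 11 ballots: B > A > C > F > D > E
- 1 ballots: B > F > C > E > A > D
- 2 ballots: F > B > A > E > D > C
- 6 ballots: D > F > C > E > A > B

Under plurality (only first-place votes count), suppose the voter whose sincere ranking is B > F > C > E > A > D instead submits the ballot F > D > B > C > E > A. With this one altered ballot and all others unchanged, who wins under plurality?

E

First-place totals with the altered ballot: A 0, B 11, C 0, D 6, E 22, F 3.
The winner is unchanged: still E.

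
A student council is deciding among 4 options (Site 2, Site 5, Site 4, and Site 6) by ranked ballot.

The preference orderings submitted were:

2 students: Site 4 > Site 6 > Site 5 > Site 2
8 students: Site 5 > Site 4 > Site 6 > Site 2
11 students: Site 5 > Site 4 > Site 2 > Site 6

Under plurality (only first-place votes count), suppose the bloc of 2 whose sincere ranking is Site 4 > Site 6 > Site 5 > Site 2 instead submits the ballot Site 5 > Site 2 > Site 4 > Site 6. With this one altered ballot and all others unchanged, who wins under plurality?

Site 5

First-place totals with the altered ballot: Site 2 0, Site 5 21, Site 4 0, Site 6 0.
The winner is unchanged: still Site 5.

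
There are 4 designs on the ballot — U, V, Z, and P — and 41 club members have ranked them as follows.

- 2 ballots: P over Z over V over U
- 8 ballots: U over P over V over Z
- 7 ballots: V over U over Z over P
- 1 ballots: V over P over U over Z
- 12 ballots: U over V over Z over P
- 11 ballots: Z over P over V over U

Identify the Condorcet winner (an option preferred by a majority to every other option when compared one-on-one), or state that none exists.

Head-to-head results (41 voters total):
U vs V: V wins 21–20.
U vs Z: U wins 28–13.
U vs P: U wins 27–14.
V vs Z: V wins 28–13.
V vs P: P wins 21–20.
Z vs P: Z wins 30–11.
No candidate beats all others: U beats P beats V beats U, a majority cycle.

No Condorcet winner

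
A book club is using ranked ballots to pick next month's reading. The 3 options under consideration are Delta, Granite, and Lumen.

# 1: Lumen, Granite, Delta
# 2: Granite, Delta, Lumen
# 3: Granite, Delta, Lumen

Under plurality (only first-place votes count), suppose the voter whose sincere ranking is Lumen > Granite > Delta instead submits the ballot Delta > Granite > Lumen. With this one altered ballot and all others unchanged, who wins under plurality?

Granite

First-place totals with the altered ballot: Delta 1, Granite 2, Lumen 0.
The winner is unchanged: still Granite.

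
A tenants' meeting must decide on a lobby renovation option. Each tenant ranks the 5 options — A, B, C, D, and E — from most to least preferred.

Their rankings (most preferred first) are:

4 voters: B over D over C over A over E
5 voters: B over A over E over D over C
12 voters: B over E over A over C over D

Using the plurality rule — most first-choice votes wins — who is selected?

First-place vote totals:
  A: 0
  B: 21
  C: 0
  D: 0
  E: 0
B has the most first-place votes.

B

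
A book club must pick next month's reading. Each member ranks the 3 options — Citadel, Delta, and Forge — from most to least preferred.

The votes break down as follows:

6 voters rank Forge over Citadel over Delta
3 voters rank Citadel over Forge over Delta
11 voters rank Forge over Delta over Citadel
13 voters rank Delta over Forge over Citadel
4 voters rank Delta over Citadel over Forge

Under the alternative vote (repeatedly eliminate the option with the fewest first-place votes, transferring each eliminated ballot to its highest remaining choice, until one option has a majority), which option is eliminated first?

Round 1: Delta 17, Forge 17, Citadel 3. Citadel has the fewest and is eliminated.
Round 2: Forge 20, Delta 17. Forge has a majority.

Citadel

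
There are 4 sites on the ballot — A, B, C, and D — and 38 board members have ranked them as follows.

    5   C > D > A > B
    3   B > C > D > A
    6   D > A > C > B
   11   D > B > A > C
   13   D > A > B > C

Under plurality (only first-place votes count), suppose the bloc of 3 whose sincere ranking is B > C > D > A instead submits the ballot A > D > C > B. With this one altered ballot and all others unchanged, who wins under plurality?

First-place totals with the altered ballot: A 3, B 0, C 5, D 30.
The winner is unchanged: still D.

D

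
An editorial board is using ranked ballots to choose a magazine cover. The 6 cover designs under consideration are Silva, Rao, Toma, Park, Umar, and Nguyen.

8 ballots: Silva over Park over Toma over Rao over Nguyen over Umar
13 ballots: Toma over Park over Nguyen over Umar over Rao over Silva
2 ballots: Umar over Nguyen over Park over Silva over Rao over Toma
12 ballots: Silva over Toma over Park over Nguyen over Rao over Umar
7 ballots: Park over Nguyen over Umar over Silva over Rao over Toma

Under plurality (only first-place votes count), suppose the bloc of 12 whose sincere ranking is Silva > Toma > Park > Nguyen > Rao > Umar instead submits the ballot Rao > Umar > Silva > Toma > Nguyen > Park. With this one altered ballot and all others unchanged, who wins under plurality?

Toma

First-place totals with the altered ballot: Silva 8, Rao 12, Toma 13, Park 7, Umar 2, Nguyen 0.
The switch changes the winner from Silva to Toma.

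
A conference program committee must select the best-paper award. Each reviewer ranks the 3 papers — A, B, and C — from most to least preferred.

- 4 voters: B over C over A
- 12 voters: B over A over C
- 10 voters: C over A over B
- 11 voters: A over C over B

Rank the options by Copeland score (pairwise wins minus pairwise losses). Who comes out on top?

A

Pairwise results:
  A vs B: A wins 21–16.
  A vs C: A wins 23–14.
  B vs C: C wins 21–16.
Copeland scores (wins − losses):
  A: 2 − 0 = 2
  B: 0 − 2 = -2
  C: 1 − 1 = 0
A has the best Copeland score.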